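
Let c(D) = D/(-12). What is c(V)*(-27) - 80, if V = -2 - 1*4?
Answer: -187/2 ≈ -93.500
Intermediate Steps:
V = -6 (V = -2 - 4 = -6)
c(D) = -D/12 (c(D) = D*(-1/12) = -D/12)
c(V)*(-27) - 80 = -1/12*(-6)*(-27) - 80 = (½)*(-27) - 80 = -27/2 - 80 = -187/2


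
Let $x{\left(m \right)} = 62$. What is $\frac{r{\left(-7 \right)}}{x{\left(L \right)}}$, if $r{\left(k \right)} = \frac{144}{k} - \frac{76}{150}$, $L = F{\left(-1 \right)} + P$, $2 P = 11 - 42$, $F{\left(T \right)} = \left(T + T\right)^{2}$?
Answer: $- \frac{5533}{16275} \approx -0.33997$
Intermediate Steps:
$F{\left(T \right)} = 4 T^{2}$ ($F{\left(T \right)} = \left(2 T\right)^{2} = 4 T^{2}$)
$P = - \frac{31}{2}$ ($P = \frac{11 - 42}{2} = \frac{1}{2} \left(-31\right) = - \frac{31}{2} \approx -15.5$)
$L = - \frac{23}{2}$ ($L = 4 \left(-1\right)^{2} - \frac{31}{2} = 4 \cdot 1 - \frac{31}{2} = 4 - \frac{31}{2} = - \frac{23}{2} \approx -11.5$)
$r{\left(k \right)} = - \frac{38}{75} + \frac{144}{k}$ ($r{\left(k \right)} = \frac{144}{k} - \frac{38}{75} = - \frac{38}{75} + \frac{144}{k}$)
$\frac{r{\left(-7 \right)}}{x{\left(L \right)}} = \frac{- \frac{38}{75} + \frac{144}{-7}}{62} = \left(- \frac{38}{75} + 144 \left(- \frac{1}{7}\right)\right) \frac{1}{62} = \left(- \frac{38}{75} - \frac{144}{7}\right) \frac{1}{62} = \left(- \frac{11066}{525}\right) \frac{1}{62} = - \frac{5533}{16275}$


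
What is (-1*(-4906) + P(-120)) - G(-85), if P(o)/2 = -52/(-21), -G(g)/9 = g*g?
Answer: 1468655/21 ≈ 69936.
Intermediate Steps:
G(g) = -9*g² (G(g) = -9*g*g = -9*g²)
P(o) = 104/21 (P(o) = 2*(-52/(-21)) = 2*(-52*(-1/21)) = 2*(52/21) = 104/21)
(-1*(-4906) + P(-120)) - G(-85) = (-1*(-4906) + 104/21) - (-9)*(-85)² = (4906 + 104/21) - (-9)*7225 = 103130/21 - 1*(-65025) = 103130/21 + 65025 = 1468655/21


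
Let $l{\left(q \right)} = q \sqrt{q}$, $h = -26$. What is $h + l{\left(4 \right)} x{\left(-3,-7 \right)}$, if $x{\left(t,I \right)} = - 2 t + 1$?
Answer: $30$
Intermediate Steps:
$x{\left(t,I \right)} = 1 - 2 t$
$l{\left(q \right)} = q^{\frac{3}{2}}$
$h + l{\left(4 \right)} x{\left(-3,-7 \right)} = -26 + 4^{\frac{3}{2}} \left(1 - -6\right) = -26 + 8 \left(1 + 6\right) = -26 + 8 \cdot 7 = -26 + 56 = 30$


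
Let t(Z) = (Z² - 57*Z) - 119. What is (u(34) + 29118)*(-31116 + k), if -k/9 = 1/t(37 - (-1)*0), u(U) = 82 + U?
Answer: -781384915590/859 ≈ -9.0964e+8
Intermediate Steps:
t(Z) = -119 + Z² - 57*Z
k = 9/859 (k = -9/(-119 + (37 - (-1)*0)² - 57*(37 - (-1)*0)) = -9/(-119 + (37 - 1*0)² - 57*(37 - 1*0)) = -9/(-119 + (37 + 0)² - 57*(37 + 0)) = -9/(-119 + 37² - 57*37) = -9/(-119 + 1369 - 2109) = -9/(-859) = -9*(-1/859) = 9/859 ≈ 0.010477)
(u(34) + 29118)*(-31116 + k) = ((82 + 34) + 29118)*(-31116 + 9/859) = (116 + 29118)*(-26728635/859) = 29234*(-26728635/859) = -781384915590/859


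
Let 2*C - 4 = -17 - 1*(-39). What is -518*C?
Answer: -6734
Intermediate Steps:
C = 13 (C = 2 + (-17 - 1*(-39))/2 = 2 + (-17 + 39)/2 = 2 + (½)*22 = 2 + 11 = 13)
-518*C = -518*13 = -6734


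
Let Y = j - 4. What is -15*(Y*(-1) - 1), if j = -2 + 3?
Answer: -30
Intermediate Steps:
j = 1
Y = -3 (Y = 1 - 4 = -3)
-15*(Y*(-1) - 1) = -15*(-3*(-1) - 1) = -15*(3 - 1) = -15*2 = -30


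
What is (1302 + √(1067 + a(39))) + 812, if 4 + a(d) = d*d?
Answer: 2114 + 2*√646 ≈ 2164.8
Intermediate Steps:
a(d) = -4 + d² (a(d) = -4 + d*d = -4 + d²)
(1302 + √(1067 + a(39))) + 812 = (1302 + √(1067 + (-4 + 39²))) + 812 = (1302 + √(1067 + (-4 + 1521))) + 812 = (1302 + √(1067 + 1517)) + 812 = (1302 + √2584) + 812 = (1302 + 2*√646) + 812 = 2114 + 2*√646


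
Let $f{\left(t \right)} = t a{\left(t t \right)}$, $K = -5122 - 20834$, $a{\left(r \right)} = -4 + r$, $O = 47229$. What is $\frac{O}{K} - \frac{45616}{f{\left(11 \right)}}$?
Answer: $- \frac{19758613}{530244} \approx -37.263$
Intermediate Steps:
$K = -25956$ ($K = -5122 - 20834 = -25956$)
$f{\left(t \right)} = t \left(-4 + t^{2}\right)$ ($f{\left(t \right)} = t \left(-4 + t t\right) = t \left(-4 + t^{2}\right)$)
$\frac{O}{K} - \frac{45616}{f{\left(11 \right)}} = \frac{47229}{-25956} - \frac{45616}{11 \left(-4 + 11^{2}\right)} = 47229 \left(- \frac{1}{25956}\right) - \frac{45616}{11 \left(-4 + 121\right)} = - \frac{2249}{1236} - \frac{45616}{11 \cdot 117} = - \frac{2249}{1236} - \frac{45616}{1287} = - \frac{19758613}{530244}$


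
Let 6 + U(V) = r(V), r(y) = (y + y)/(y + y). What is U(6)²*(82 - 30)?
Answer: 1300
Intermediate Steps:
r(y) = 1 (r(y) = (2*y)/((2*y)) = (2*y)*(1/(2*y)) = 1)
U(V) = -5 (U(V) = -6 + 1 = -5)
U(6)²*(82 - 30) = (-5)²*(82 - 30) = 25*52 = 1300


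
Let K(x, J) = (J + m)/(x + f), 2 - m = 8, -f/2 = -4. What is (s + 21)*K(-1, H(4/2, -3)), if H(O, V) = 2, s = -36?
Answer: 60/7 ≈ 8.5714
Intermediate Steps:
f = 8 (f = -2*(-4) = 8)
m = -6 (m = 2 - 1*8 = 2 - 8 = -6)
K(x, J) = (-6 + J)/(8 + x) (K(x, J) = (J - 6)/(x + 8) = (-6 + J)/(8 + x))
(s + 21)*K(-1, H(4/2, -3)) = (-36 + 21)*((-6 + 2)/(8 - 1)) = -15*(-4)/7 = -15*(-4/7) = 60/7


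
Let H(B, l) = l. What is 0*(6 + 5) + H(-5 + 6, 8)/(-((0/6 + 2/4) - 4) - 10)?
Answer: -16/13 ≈ -1.2308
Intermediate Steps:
0*(6 + 5) + H(-5 + 6, 8)/(-((0/6 + 2/4) - 4) - 10) = 0*(6 + 5) + 8/(-((0/6 + 2/4) - 4) - 10) = 0*11 + 8/(-((0*(⅙) + 2*(¼)) - 4) - 10) = 0 + 8/(-((0 + ½) - 4) - 10) = 0 + 8/(-(½ - 4) - 10) = 0 + 8/(-1*(-7/2) - 10) = 0 + 8/(7/2 - 10) = 0 + 8/(-13/2) = 0 - 2/13*8 = 0 - 16/13 = -16/13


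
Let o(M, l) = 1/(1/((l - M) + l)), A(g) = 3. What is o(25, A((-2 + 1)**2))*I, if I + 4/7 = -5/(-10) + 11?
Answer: -2907/14 ≈ -207.64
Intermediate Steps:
o(M, l) = -M + 2*l (o(M, l) = 1/(1/(-M + 2*l)) = -M + 2*l)
I = 153/14 (I = -4/7 + (-5/(-10) + 11) = -4/7 + (-5*(-1/10) + 11) = -4/7 + (1/2 + 11) = -4/7 + 23/2 = 153/14 ≈ 10.929)
o(25, A((-2 + 1)**2))*I = (-1*25 + 2*3)*(153/14) = (-25 + 6)*(153/14) = -19*153/14 = -2907/14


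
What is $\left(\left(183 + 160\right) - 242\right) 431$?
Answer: $43531$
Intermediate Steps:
$\left(\left(183 + 160\right) - 242\right) 431 = \left(343 - 242\right) 431 = 101 \cdot 431 = 43531$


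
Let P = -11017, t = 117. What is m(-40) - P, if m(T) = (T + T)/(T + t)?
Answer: 848229/77 ≈ 11016.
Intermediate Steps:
m(T) = 2*T/(117 + T) (m(T) = (T + T)/(T + 117) = (2*T)/(117 + T) = 2*T/(117 + T))
m(-40) - P = 2*(-40)/(117 - 40) - 1*(-11017) = 2*(-40)/77 + 11017 = 2*(-40)*(1/77) + 11017 = -80/77 + 11017 = 848229/77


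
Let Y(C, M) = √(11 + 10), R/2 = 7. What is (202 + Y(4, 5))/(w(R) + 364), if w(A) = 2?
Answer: 101/183 + √21/366 ≈ 0.56443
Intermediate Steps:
R = 14 (R = 2*7 = 14)
Y(C, M) = √21
(202 + Y(4, 5))/(w(R) + 364) = (202 + √21)/(2 + 364) = (202 + √21)/366 = (202 + √21)*(1/366) = 101/183 + √21/366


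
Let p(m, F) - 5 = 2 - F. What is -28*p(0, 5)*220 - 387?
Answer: -12707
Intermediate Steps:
p(m, F) = 7 - F (p(m, F) = 5 + (2 - F) = 7 - F)
-28*p(0, 5)*220 - 387 = -28*(7 - 1*5)*220 - 387 = -28*(7 - 5)*220 - 387 = -28*2*220 - 387 = -56*220 - 387 = -12320 - 387 = -12707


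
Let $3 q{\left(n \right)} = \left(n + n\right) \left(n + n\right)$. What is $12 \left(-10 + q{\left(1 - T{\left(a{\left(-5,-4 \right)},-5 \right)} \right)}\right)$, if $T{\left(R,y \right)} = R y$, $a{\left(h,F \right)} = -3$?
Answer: $3016$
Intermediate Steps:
$q{\left(n \right)} = \frac{4 n^{2}}{3}$ ($q{\left(n \right)} = \frac{\left(n + n\right) \left(n + n\right)}{3} = \frac{2 n 2 n}{3} = \frac{4 n^{2}}{3}$)
$12 \left(-10 + q{\left(1 - T{\left(a{\left(-5,-4 \right)},-5 \right)} \right)}\right) = 12 \left(-10 + \frac{4 \left(1 - \left(-3\right) \left(-5\right)\right)^{2}}{3}\right) = 12 \left(-10 + \frac{4 \left(1 - 15\right)^{2}}{3}\right) = 12 \left(-10 + \frac{4 \left(-14\right)^{2}}{3}\right) = 12 \left(-10 + \frac{4}{3} \cdot 196\right) = 12 \left(-10 + \frac{784}{3}\right) = 12 \cdot \frac{754}{3} = 3016$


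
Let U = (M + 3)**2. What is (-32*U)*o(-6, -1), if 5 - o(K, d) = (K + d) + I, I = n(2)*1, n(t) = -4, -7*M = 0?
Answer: -4608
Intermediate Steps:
M = 0 (M = -1/7*0 = 0)
I = -4 (I = -4*1 = -4)
U = 9 (U = (0 + 3)**2 = 3**2 = 9)
o(K, d) = 9 - K - d (o(K, d) = 5 - ((K + d) - 4) = 5 - (-4 + K + d) = 5 + (4 - K - d) = 9 - K - d)
(-32*U)*o(-6, -1) = (-32*9)*(9 - 1*(-6) - 1*(-1)) = -288*(9 + 6 + 1) = -288*16 = -4608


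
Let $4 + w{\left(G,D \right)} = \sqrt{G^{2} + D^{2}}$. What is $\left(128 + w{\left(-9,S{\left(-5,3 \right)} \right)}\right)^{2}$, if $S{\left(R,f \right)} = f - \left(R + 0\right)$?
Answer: $\left(124 + \sqrt{145}\right)^{2} \approx 18507.0$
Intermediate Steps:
$S{\left(R,f \right)} = f - R$
$w{\left(G,D \right)} = -4 + \sqrt{D^{2} + G^{2}}$ ($w{\left(G,D \right)} = -4 + \sqrt{G^{2} + D^{2}} = -4 + \sqrt{D^{2} + G^{2}}$)
$\left(128 + w{\left(-9,S{\left(-5,3 \right)} \right)}\right)^{2} = \left(128 - \left(4 - \sqrt{\left(3 - -5\right)^{2} + \left(-9\right)^{2}}\right)\right)^{2} = \left(128 - \left(4 - \sqrt{\left(3 + 5\right)^{2} + 81}\right)\right)^{2} = \left(128 - \left(4 - \sqrt{8^{2} + 81}\right)\right)^{2} = \left(128 - \left(4 - \sqrt{64 + 81}\right)\right)^{2} = \left(128 - \left(4 - \sqrt{145}\right)\right)^{2} = \left(124 + \sqrt{145}\right)^{2}$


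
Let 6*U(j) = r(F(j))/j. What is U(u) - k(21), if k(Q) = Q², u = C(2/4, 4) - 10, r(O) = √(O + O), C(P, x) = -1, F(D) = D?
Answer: -441 - I*√22/66 ≈ -441.0 - 0.071067*I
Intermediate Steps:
r(O) = √2*√O (r(O) = √(2*O) = √2*√O)
u = -11 (u = -1 - 10 = -11)
U(j) = √2/(6*√j) (U(j) = ((√2*√j)/j)/6 = (√2/√j)/6 = √2/(6*√j))
U(u) - k(21) = √2/(6*√(-11)) - 1*21² = √2*(-I*√11/11)/6 - 1*441 = -I*√22/66 - 441 = -441 - I*√22/66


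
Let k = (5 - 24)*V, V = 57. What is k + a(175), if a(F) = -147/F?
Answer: -27096/25 ≈ -1083.8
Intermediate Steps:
k = -1083 (k = (5 - 24)*57 = -19*57 = -1083)
k + a(175) = -1083 - 147/175 = -1083 - 147*1/175 = -1083 - 21/25 = -27096/25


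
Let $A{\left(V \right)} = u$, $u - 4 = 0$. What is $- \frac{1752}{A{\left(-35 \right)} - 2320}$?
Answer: $\frac{146}{193} \approx 0.75648$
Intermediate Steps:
$u = 4$ ($u = 4 + 0 = 4$)
$A{\left(V \right)} = 4$
$- \frac{1752}{A{\left(-35 \right)} - 2320} = - \frac{1752}{4 - 2320} = - \frac{1752}{-2316} = \left(-1752\right) \left(- \frac{1}{2316}\right) = \frac{146}{193}$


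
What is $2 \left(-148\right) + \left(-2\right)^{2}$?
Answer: $-292$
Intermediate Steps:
$2 \left(-148\right) + \left(-2\right)^{2} = -296 + 4 = -292$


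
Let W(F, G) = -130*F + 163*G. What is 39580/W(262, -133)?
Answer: -39580/55739 ≈ -0.71010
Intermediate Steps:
39580/W(262, -133) = 39580/(-130*262 + 163*(-133)) = 39580/(-34060 - 21679) = 39580/(-55739) = 39580*(-1/55739) = -39580/55739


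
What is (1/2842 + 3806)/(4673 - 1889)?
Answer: 3605551/2637376 ≈ 1.3671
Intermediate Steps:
(1/2842 + 3806)/(4673 - 1889) = (1/2842 + 3806)/2784 = (10816653/2842)*(1/2784) = 3605551/2637376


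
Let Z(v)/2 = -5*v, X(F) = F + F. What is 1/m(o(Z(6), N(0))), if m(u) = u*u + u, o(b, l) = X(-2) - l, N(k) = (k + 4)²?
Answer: 1/380 ≈ 0.0026316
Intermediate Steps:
N(k) = (4 + k)²
X(F) = 2*F
Z(v) = -10*v (Z(v) = 2*(-5*v) = -10*v)
o(b, l) = -4 - l (o(b, l) = 2*(-2) - l = -4 - l)
m(u) = u + u² (m(u) = u² + u = u + u²)
1/m(o(Z(6), N(0))) = 1/((-4 - (4 + 0)²)*(1 + (-4 - (4 + 0)²))) = 1/((-4 - 1*4²)*(1 + (-4 - 1*4²))) = 1/((-4 - 1*16)*(1 + (-4 - 1*16))) = 1/((-4 - 16)*(1 + (-4 - 16))) = 1/(-20*(1 - 20)) = 1/(-20*(-19)) = 1/380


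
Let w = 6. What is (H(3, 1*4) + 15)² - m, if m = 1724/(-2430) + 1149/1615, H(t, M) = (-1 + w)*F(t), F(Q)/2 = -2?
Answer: 9810344/392445 ≈ 24.998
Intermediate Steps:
F(Q) = -4 (F(Q) = 2*(-2) = -4)
H(t, M) = -20 (H(t, M) = (-1 + 6)*(-4) = 5*(-4) = -20)
m = 781/392445 (m = 1724*(-1/2430) + 1149*(1/1615) = -862/1215 + 1149/1615 = 781/392445 ≈ 0.0019901)
(H(3, 1*4) + 15)² - m = (-20 + 15)² - 1*781/392445 = (-5)² - 781/392445 = 25 - 781/392445 = 9810344/392445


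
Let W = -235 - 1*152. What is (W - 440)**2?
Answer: 683929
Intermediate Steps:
W = -387 (W = -235 - 152 = -387)
(W - 440)**2 = (-387 - 440)**2 = (-827)**2 = 683929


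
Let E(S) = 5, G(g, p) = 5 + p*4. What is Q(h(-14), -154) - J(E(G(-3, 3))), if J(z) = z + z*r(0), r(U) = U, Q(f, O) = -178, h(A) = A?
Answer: -183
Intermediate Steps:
G(g, p) = 5 + 4*p
J(z) = z (J(z) = z + z*0 = z + 0 = z)
Q(h(-14), -154) - J(E(G(-3, 3))) = -178 - 1*5 = -178 - 5 = -183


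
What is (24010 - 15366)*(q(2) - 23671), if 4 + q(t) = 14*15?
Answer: -202831460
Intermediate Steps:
q(t) = 206 (q(t) = -4 + 14*15 = -4 + 210 = 206)
(24010 - 15366)*(q(2) - 23671) = (24010 - 15366)*(206 - 23671) = 8644*(-23465) = -202831460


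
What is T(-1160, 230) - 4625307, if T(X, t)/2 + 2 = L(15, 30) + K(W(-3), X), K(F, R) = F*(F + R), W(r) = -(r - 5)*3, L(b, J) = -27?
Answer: -4679893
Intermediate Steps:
W(r) = 15 - 3*r (W(r) = -(-5 + r)*3 = -(-15 + 3*r) = 15 - 3*r)
T(X, t) = 1094 + 48*X (T(X, t) = -4 + 2*(-27 + (15 - 3*(-3))*((15 - 3*(-3)) + X)) = -4 + 2*(-27 + (15 + 9)*((15 + 9) + X)) = -4 + 2*(-27 + 24*(24 + X)) = -4 + 2*(-27 + (576 + 24*X)) = -4 + 2*(549 + 24*X) = -4 + (1098 + 48*X) = 1094 + 48*X)
T(-1160, 230) - 4625307 = (1094 + 48*(-1160)) - 4625307 = (1094 - 55680) - 4625307 = -54586 - 4625307 = -4679893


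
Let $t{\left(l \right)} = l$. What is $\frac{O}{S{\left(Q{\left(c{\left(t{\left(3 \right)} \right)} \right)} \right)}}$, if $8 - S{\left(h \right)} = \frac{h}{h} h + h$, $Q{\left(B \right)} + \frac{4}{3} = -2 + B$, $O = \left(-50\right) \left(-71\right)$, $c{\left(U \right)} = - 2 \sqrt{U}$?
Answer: $\frac{58575}{188} - \frac{15975 \sqrt{3}}{188} \approx 164.39$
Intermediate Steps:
$O = 3550$
$Q{\left(B \right)} = - \frac{10}{3} + B$ ($Q{\left(B \right)} = - \frac{4}{3} + \left(-2 + B\right) = - \frac{10}{3} + B$)
$S{\left(h \right)} = 8 - 2 h$ ($S{\left(h \right)} = 8 - \left(\frac{h}{h} h + h\right) = 8 - \left(1 h + h\right) = 8 - \left(h + h\right) = 8 - 2 h$)
$\frac{O}{S{\left(Q{\left(c{\left(t{\left(3 \right)} \right)} \right)} \right)}} = \frac{3550}{8 - 2 \left(- \frac{10}{3} - 2 \sqrt{3}\right)} = \frac{3550}{8 + \left(\frac{20}{3} + 4 \sqrt{3}\right)} = \frac{3550}{\frac{44}{3} + 4 \sqrt{3}}$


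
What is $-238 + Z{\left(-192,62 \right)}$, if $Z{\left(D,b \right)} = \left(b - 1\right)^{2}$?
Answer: $3483$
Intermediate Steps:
$Z{\left(D,b \right)} = \left(-1 + b\right)^{2}$
$-238 + Z{\left(-192,62 \right)} = -238 + \left(-1 + 62\right)^{2} = -238 + 61^{2} = -238 + 3721 = 3483$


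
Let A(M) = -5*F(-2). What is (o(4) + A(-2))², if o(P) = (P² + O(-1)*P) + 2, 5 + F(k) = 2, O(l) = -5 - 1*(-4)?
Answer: 841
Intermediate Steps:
O(l) = -1 (O(l) = -5 + 4 = -1)
F(k) = -3 (F(k) = -5 + 2 = -3)
o(P) = 2 + P² - P (o(P) = (P² - P) + 2 = 2 + P² - P)
A(M) = 15 (A(M) = -5*(-3) = 15)
(o(4) + A(-2))² = ((2 + 4² - 1*4) + 15)² = ((2 + 16 - 4) + 15)² = (14 + 15)² = 29² = 841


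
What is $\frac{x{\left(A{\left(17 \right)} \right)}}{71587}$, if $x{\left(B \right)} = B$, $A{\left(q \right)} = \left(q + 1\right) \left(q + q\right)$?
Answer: $\frac{36}{4211} \approx 0.008549$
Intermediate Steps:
$A{\left(q \right)} = 2 q \left(1 + q\right)$ ($A{\left(q \right)} = \left(1 + q\right) 2 q = 2 q \left(1 + q\right)$)
$\frac{x{\left(A{\left(17 \right)} \right)}}{71587} = \frac{2 \cdot 17 \left(1 + 17\right)}{71587} = 2 \cdot 17 \cdot 18 \cdot \frac{1}{71587} = 612 \cdot \frac{1}{71587} = \frac{36}{4211}$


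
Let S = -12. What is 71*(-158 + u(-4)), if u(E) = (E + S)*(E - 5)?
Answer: -994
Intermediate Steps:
u(E) = (-12 + E)*(-5 + E) (u(E) = (E - 12)*(E - 5) = (-12 + E)*(-5 + E))
71*(-158 + u(-4)) = 71*(-158 + (60 + (-4)² - 17*(-4))) = 71*(-158 + (60 + 16 + 68)) = 71*(-158 + 144) = 71*(-14) = -994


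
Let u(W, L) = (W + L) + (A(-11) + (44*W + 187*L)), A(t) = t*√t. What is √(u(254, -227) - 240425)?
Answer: √(-271671 - 11*I*√11) ≈ 0.035 - 521.22*I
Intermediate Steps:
A(t) = t^(3/2)
u(W, L) = 45*W + 188*L - 11*I*√11 (u(W, L) = (W + L) + ((-11)^(3/2) + (44*W + 187*L)) = (L + W) + (-11*I*√11 + (44*W + 187*L)) = (L + W) + (44*W + 187*L - 11*I*√11) = 45*W + 188*L - 11*I*√11)
√(u(254, -227) - 240425) = √((45*254 + 188*(-227) - 11*I*√11) - 240425) = √((11430 - 42676 - 11*I*√11) - 240425) = √((-31246 - 11*I*√11) - 240425) = √(-271671 - 11*I*√11)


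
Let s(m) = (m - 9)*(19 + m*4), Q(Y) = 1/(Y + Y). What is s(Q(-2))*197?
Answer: -65601/2 ≈ -32801.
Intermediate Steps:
Q(Y) = 1/(2*Y)
s(m) = (-9 + m)*(19 + 4*m)
s(Q(-2))*197 = (-171 - 17/(2*(-2)) + 4*((½)/(-2))²)*197 = (-171 - 17*(-1)/(2*2) + 4*((½)*(-½))²)*197 = (-171 - 17*(-¼) + 4*(-¼)²)*197 = (-171 + 17/4 + 4*(1/16))*197 = (-171 + 17/4 + ¼)*197 = -333/2*197 = -65601/2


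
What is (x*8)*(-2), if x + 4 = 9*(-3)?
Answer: 496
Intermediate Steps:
x = -31 (x = -4 + 9*(-3) = -4 - 27 = -31)
(x*8)*(-2) = -31*8*(-2) = -248*(-2) = 496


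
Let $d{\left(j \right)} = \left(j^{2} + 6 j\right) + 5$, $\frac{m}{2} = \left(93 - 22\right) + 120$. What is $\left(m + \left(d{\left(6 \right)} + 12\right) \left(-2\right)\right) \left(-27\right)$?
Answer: $-5508$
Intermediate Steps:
$m = 382$ ($m = 2 \left(\left(93 - 22\right) + 120\right) = 2 \left(71 + 120\right) = 2 \cdot 191 = 382$)
$d{\left(j \right)} = 5 + j^{2} + 6 j$
$\left(m + \left(d{\left(6 \right)} + 12\right) \left(-2\right)\right) \left(-27\right) = \left(382 + \left(\left(5 + 6^{2} + 6 \cdot 6\right) + 12\right) \left(-2\right)\right) \left(-27\right) = \left(382 + \left(\left(5 + 36 + 36\right) + 12\right) \left(-2\right)\right) \left(-27\right) = \left(382 + \left(77 + 12\right) \left(-2\right)\right) \left(-27\right) = \left(382 + 89 \left(-2\right)\right) \left(-27\right) = \left(382 - 178\right) \left(-27\right) = 204 \left(-27\right) = -5508$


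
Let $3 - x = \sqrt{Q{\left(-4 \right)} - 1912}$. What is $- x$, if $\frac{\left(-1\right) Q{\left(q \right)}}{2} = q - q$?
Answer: $-3 + 2 i \sqrt{478} \approx -3.0 + 43.726 i$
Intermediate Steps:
$Q{\left(q \right)} = 0$ ($Q{\left(q \right)} = - 2 \left(q - q\right) = \left(-2\right) 0 = 0$)
$x = 3 - 2 i \sqrt{478}$ ($x = 3 - \sqrt{0 - 1912} = 3 - \sqrt{-1912} = 3 - 2 i \sqrt{478} \approx 3.0 - 43.726 i$)
$- x = - (3 - 2 i \sqrt{478}) = -3 + 2 i \sqrt{478}$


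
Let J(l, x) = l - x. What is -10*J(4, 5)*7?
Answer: 70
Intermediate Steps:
-10*J(4, 5)*7 = -10*(4 - 1*5)*7 = -10*(4 - 5)*7 = -10*(-1)*7 = 10*7 = 70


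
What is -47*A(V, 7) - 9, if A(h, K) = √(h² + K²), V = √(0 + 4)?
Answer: -9 - 47*√53 ≈ -351.17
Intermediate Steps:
V = 2 (V = √4 = 2)
A(h, K) = √(K² + h²)
-47*A(V, 7) - 9 = -47*√(7² + 2²) - 9 = -47*√(49 + 4) - 9 = -47*√53 - 9 = -9 - 47*√53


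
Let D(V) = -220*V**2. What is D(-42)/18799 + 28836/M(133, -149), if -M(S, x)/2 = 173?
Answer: -30743802/295657 ≈ -103.98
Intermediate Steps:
M(S, x) = -346 (M(S, x) = -2*173 = -346)
D(-42)/18799 + 28836/M(133, -149) = -220*(-42)**2/18799 + 28836/(-346) = -220*1764*(1/18799) + 28836*(-1/346) = -388080*1/18799 - 14418/173 = -35280/1709 - 14418/173 = -30743802/295657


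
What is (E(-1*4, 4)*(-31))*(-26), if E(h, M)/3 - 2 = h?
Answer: -4836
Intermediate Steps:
E(h, M) = 6 + 3*h
(E(-1*4, 4)*(-31))*(-26) = ((6 + 3*(-1*4))*(-31))*(-26) = ((6 + 3*(-4))*(-31))*(-26) = ((6 - 12)*(-31))*(-26) = -6*(-31)*(-26) = 186*(-26) = -4836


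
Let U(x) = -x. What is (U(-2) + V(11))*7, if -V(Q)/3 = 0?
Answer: 14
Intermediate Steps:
V(Q) = 0 (V(Q) = -3*0 = 0)
(U(-2) + V(11))*7 = (-1*(-2) + 0)*7 = (2 + 0)*7 = 2*7 = 14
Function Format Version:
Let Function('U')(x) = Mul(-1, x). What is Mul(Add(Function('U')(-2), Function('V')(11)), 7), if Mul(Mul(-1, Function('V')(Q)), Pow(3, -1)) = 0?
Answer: 14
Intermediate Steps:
Function('V')(Q) = 0 (Function('V')(Q) = Mul(-3, 0) = 0)
Mul(Add(Function('U')(-2), Function('V')(11)), 7) = Mul(Add(Mul(-1, -2), 0), 7) = Mul(Add(2, 0), 7) = Mul(2, 7) = 14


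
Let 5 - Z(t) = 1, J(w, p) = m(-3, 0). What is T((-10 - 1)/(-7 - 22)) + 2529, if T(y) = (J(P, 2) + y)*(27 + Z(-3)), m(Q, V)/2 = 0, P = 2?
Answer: 73682/29 ≈ 2540.8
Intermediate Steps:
m(Q, V) = 0 (m(Q, V) = 2*0 = 0)
J(w, p) = 0
Z(t) = 4 (Z(t) = 5 - 1*1 = 5 - 1 = 4)
T(y) = 31*y (T(y) = (0 + y)*(27 + 4) = y*31 = 31*y)
T((-10 - 1)/(-7 - 22)) + 2529 = 31*((-10 - 1)/(-7 - 22)) + 2529 = 31*(-11/(-29)) + 2529 = 31*(-11*(-1/29)) + 2529 = 31*(11/29) + 2529 = 341/29 + 2529 = 73682/29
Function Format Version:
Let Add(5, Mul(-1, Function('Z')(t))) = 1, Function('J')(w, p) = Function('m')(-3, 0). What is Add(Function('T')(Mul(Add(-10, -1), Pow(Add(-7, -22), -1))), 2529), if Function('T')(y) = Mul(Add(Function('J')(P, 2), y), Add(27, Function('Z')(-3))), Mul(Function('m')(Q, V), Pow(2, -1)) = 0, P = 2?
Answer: Rational(73682, 29) ≈ 2540.8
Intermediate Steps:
Function('m')(Q, V) = 0 (Function('m')(Q, V) = Mul(2, 0) = 0)
Function('J')(w, p) = 0
Function('Z')(t) = 4 (Function('Z')(t) = Add(5, Mul(-1, 1)) = Add(5, -1) = 4)
Function('T')(y) = Mul(31, y) (Function('T')(y) = Mul(Add(0, y), Add(27, 4)) = Mul(y, 31) = Mul(31, y))
Add(Function('T')(Mul(Add(-10, -1), Pow(Add(-7, -22), -1))), 2529) = Add(Mul(31, Mul(Add(-10, -1), Pow(Add(-7, -22), -1))), 2529) = Add(Mul(31, Mul(-11, Pow(-29, -1))), 2529) = Add(Mul(31, Mul(-11, Rational(-1, 29))), 2529) = Add(Mul(31, Rational(11, 29)), 2529) = Add(Rational(341, 29), 2529) = Rational(73682, 29)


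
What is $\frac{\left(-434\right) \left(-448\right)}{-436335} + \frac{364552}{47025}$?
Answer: $\frac{27686728}{3789225} \approx 7.3067$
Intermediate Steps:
$\frac{\left(-434\right) \left(-448\right)}{-436335} + \frac{364552}{47025} = 194432 \left(- \frac{1}{436335}\right) + 364552 \cdot \frac{1}{47025} = - \frac{194432}{436335} + \frac{364552}{47025} = \frac{27686728}{3789225}$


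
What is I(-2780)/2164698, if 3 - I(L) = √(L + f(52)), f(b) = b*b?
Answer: 1/721566 - I*√19/1082349 ≈ 1.3859e-6 - 4.0273e-6*I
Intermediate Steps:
f(b) = b²
I(L) = 3 - √(2704 + L) (I(L) = 3 - √(L + 52²) = 3 - √(L + 2704) = 3 - √(2704 + L))
I(-2780)/2164698 = (3 - √(2704 - 2780))/2164698 = (3 - √(-76))*(1/2164698) = (3 - 2*I*√19)*(1/2164698) = 1/721566 - I*√19/1082349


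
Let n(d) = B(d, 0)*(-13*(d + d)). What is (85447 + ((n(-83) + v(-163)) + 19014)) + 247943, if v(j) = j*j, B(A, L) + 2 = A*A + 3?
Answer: 15247593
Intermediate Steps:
B(A, L) = 1 + A² (B(A, L) = -2 + (A*A + 3) = -2 + (A² + 3) = -2 + (3 + A²) = 1 + A²)
v(j) = j²
n(d) = -26*d*(1 + d²) (n(d) = (1 + d²)*(-13*(d + d)) = (1 + d²)*(-26*d) = -26*d*(1 + d²))
(85447 + ((n(-83) + v(-163)) + 19014)) + 247943 = (85447 + ((-26*(-83)*(1 + (-83)²) + (-163)²) + 19014)) + 247943 = (85447 + ((-26*(-83)*(1 + 6889) + 26569) + 19014)) + 247943 = (85447 + ((-26*(-83)*6890 + 26569) + 19014)) + 247943 = (85447 + ((14868620 + 26569) + 19014)) + 247943 = (85447 + (14895189 + 19014)) + 247943 = (85447 + 14914203) + 247943 = 14999650 + 247943 = 15247593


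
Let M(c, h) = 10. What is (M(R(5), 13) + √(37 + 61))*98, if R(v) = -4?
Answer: 980 + 686*√2 ≈ 1950.2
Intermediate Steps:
(M(R(5), 13) + √(37 + 61))*98 = (10 + √(37 + 61))*98 = (10 + √98)*98 = (10 + 7*√2)*98 = 980 + 686*√2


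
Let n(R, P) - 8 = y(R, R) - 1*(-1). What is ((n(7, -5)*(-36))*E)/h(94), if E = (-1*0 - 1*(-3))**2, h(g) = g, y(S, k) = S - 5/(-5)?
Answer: -2754/47 ≈ -58.596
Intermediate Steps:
y(S, k) = 1 + S (y(S, k) = S - 5*(-1/5) = S + 1 = 1 + S)
n(R, P) = 10 + R (n(R, P) = 8 + ((1 + R) - 1*(-1)) = 8 + ((1 + R) + 1) = 8 + (2 + R) = 10 + R)
E = 9 (E = (0 + 3)**2 = 3**2 = 9)
((n(7, -5)*(-36))*E)/h(94) = (((10 + 7)*(-36))*9)/94 = ((17*(-36))*9)*(1/94) = -612*9*(1/94) = -5508*1/94 = -2754/47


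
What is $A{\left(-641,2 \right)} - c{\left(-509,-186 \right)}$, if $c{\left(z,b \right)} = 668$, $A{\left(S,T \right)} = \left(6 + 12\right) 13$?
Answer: $-434$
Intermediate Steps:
$A{\left(S,T \right)} = 234$ ($A{\left(S,T \right)} = 18 \cdot 13 = 234$)
$A{\left(-641,2 \right)} - c{\left(-509,-186 \right)} = 234 - 668 = -434$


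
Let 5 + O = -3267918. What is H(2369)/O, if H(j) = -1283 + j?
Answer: -1086/3267923 ≈ -0.00033232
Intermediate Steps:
O = -3267923 (O = -5 - 3267918 = -3267923)
H(2369)/O = (-1283 + 2369)/(-3267923) = 1086*(-1/3267923) = -1086/3267923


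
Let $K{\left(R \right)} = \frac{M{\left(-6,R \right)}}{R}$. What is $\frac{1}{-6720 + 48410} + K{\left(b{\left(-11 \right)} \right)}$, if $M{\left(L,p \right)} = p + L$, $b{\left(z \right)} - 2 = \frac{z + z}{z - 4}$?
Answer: $- \frac{198021}{270985} \approx -0.73075$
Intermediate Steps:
$b{\left(z \right)} = 2 + \frac{2 z}{-4 + z}$ ($b{\left(z \right)} = 2 + \frac{z + z}{z - 4} = 2 + \frac{2 z}{-4 + z}$)
$M{\left(L,p \right)} = L + p$
$K{\left(R \right)} = \frac{-6 + R}{R}$
$\frac{1}{-6720 + 48410} + K{\left(b{\left(-11 \right)} \right)} = \frac{1}{-6720 + 48410} + \frac{-6 + \frac{4 \left(-2 - 11\right)}{-4 - 11}}{4 \frac{1}{-4 - 11} \left(-2 - 11\right)} = \frac{1}{41690} + \frac{-6 + 4 \frac{1}{-15} \left(-13\right)}{4 \frac{1}{-15} \left(-13\right)} = \frac{1}{41690} + \frac{-6 + 4 \left(- \frac{1}{15}\right) \left(-13\right)}{4 \left(- \frac{1}{15}\right) \left(-13\right)} = \frac{1}{41690} + \frac{-6 + \frac{52}{15}}{\frac{52}{15}} = \frac{1}{41690} + \frac{15}{52} \left(- \frac{38}{15}\right) = \frac{1}{41690} - \frac{19}{26} = - \frac{198021}{270985}$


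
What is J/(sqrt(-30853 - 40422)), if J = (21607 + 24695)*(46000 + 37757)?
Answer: -3878116614*I*sqrt(2851)/14255 ≈ -1.4526e+7*I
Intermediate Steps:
J = 3878116614 (J = 46302*83757 = 3878116614)
J/(sqrt(-30853 - 40422)) = 3878116614/(sqrt(-30853 - 40422)) = 3878116614/(sqrt(-71275)) = 3878116614/((5*I*sqrt(2851))) = 3878116614*(-I*sqrt(2851)/14255) = -3878116614*I*sqrt(2851)/14255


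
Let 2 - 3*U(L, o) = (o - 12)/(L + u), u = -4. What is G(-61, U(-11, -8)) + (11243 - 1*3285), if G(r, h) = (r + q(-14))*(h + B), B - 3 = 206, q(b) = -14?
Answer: -23201/3 ≈ -7733.7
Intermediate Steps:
B = 209 (B = 3 + 206 = 209)
U(L, o) = ⅔ - (-12 + o)/(3*(-4 + L)) (U(L, o) = ⅔ - (o - 12)/(3*(L - 4)) = ⅔ - (-12 + o)/(3*(-4 + L)))
G(r, h) = (-14 + r)*(209 + h) (G(r, h) = (r - 14)*(h + 209) = (-14 + r)*(209 + h))
G(-61, U(-11, -8)) + (11243 - 1*3285) = (-2926 - 14*(4 - 1*(-8) + 2*(-11))/(3*(-4 - 11)) + 209*(-61) + ((4 - 1*(-8) + 2*(-11))/(3*(-4 - 11)))*(-61)) + (11243 - 1*3285) = (-2926 - 14*(4 + 8 - 22)/(3*(-15)) - 12749 + ((⅓)*(4 + 8 - 22)/(-15))*(-61)) + (11243 - 3285) = (-2926 - 14*(-1)*(-10)/(3*15) - 12749 + ((⅓)*(-1/15)*(-10))*(-61)) + 7958 = (-2926 - 14*2/9 - 12749 + (2/9)*(-61)) + 7958 = (-2926 - 28/9 - 12749 - 122/9) + 7958 = -47075/3 + 7958 = -23201/3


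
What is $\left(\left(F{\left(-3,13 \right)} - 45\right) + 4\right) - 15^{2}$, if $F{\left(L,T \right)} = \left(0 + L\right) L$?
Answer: $-257$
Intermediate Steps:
$F{\left(L,T \right)} = L^{2}$ ($F{\left(L,T \right)} = L L = L^{2}$)
$\left(\left(F{\left(-3,13 \right)} - 45\right) + 4\right) - 15^{2} = \left(\left(\left(-3\right)^{2} - 45\right) + 4\right) - 15^{2} = \left(\left(9 - 45\right) + 4\right) - 225 = \left(-36 + 4\right) - 225 = -32 - 225 = -257$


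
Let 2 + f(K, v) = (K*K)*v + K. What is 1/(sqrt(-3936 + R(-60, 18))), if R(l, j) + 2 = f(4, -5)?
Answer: -I*sqrt(251)/1004 ≈ -0.01578*I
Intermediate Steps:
f(K, v) = -2 + K + v*K**2 (f(K, v) = -2 + ((K*K)*v + K) = -2 + (K**2*v + K) = -2 + (v*K**2 + K) = -2 + (K + v*K**2) = -2 + K + v*K**2)
R(l, j) = -80 (R(l, j) = -2 + (-2 + 4 - 5*4**2) = -2 + (-2 + 4 - 5*16) = -2 + (-2 + 4 - 80) = -2 - 78 = -80)
1/(sqrt(-3936 + R(-60, 18))) = 1/(sqrt(-3936 - 80)) = 1/(sqrt(-4016)) = 1/(4*I*sqrt(251)) = -I*sqrt(251)/1004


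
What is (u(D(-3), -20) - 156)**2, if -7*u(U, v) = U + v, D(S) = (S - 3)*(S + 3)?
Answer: 1149184/49 ≈ 23453.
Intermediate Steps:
D(S) = (-3 + S)*(3 + S)
u(U, v) = -U/7 - v/7 (u(U, v) = -(U + v)/7 = -U/7 - v/7)
(u(D(-3), -20) - 156)**2 = ((-(-9 + (-3)**2)/7 - 1/7*(-20)) - 156)**2 = ((-(-9 + 9)/7 + 20/7) - 156)**2 = ((-1/7*0 + 20/7) - 156)**2 = ((0 + 20/7) - 156)**2 = (20/7 - 156)**2 = (-1072/7)**2 = 1149184/49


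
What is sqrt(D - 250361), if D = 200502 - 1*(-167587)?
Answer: 4*sqrt(7358) ≈ 343.12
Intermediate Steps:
D = 368089 (D = 200502 + 167587 = 368089)
sqrt(D - 250361) = sqrt(368089 - 250361) = sqrt(117728) = 4*sqrt(7358)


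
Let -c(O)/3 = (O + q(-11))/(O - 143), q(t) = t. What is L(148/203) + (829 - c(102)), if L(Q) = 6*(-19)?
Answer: 29042/41 ≈ 708.34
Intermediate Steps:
c(O) = -3*(-11 + O)/(-143 + O) (c(O) = -3*(O - 11)/(O - 143) = -3*(-11 + O)/(-143 + O))
L(Q) = -114
L(148/203) + (829 - c(102)) = -114 + (829 - 3*(11 - 1*102)/(-143 + 102)) = -114 + (829 - 3*(11 - 102)/(-41)) = -114 + (829 - 3*(-1)*(-91)/41) = -114 + (829 - 1*273/41) = -114 + (829 - 273/41) = -114 + 33716/41 = 29042/41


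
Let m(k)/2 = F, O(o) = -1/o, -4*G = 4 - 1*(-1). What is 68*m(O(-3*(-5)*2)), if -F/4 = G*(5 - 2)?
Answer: 2040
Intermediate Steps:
G = -5/4 (G = -(4 - 1*(-1))/4 = -(4 + 1)/4 = -1/4*5 = -5/4 ≈ -1.2500)
F = 15 (F = -(-5)*(5 - 2) = -(-5)*3 = -4*(-15/4) = 15)
m(k) = 30 (m(k) = 2*15 = 30)
68*m(O(-3*(-5)*2)) = 68*30 = 2040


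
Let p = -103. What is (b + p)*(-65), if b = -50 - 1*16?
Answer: 10985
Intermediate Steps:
b = -66 (b = -50 - 16 = -66)
(b + p)*(-65) = (-66 - 103)*(-65) = -169*(-65) = 10985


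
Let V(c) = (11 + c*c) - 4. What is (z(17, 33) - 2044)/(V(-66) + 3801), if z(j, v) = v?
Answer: -2011/8164 ≈ -0.24633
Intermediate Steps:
V(c) = 7 + c² (V(c) = (11 + c²) - 4 = 7 + c²)
(z(17, 33) - 2044)/(V(-66) + 3801) = (33 - 2044)/((7 + (-66)²) + 3801) = -2011/((7 + 4356) + 3801) = -2011/(4363 + 3801) = -2011/8164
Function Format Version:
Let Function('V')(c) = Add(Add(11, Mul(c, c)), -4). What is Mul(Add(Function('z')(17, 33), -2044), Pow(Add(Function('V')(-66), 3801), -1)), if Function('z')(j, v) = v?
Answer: Rational(-2011, 8164) ≈ -0.24633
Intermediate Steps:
Function('V')(c) = Add(7, Pow(c, 2)) (Function('V')(c) = Add(Add(11, Pow(c, 2)), -4) = Add(7, Pow(c, 2)))
Mul(Add(Function('z')(17, 33), -2044), Pow(Add(Function('V')(-66), 3801), -1)) = Mul(Add(33, -2044), Pow(Add(Add(7, Pow(-66, 2)), 3801), -1)) = Mul(-2011, Pow(Add(Add(7, 4356), 3801), -1)) = Mul(-2011, Pow(Add(4363, 3801), -1)) = Mul(-2011, Pow(8164, -1)) = Mul(-2011, Rational(1, 8164)) = Rational(-2011, 8164)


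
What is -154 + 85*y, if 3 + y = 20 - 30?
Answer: -1259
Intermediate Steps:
y = -13 (y = -3 + (20 - 30) = -3 - 10 = -13)
-154 + 85*y = -154 + 85*(-13) = -154 - 1105 = -1259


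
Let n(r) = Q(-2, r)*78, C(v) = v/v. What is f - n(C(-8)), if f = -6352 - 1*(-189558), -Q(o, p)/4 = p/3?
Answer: 183310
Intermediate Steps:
C(v) = 1
Q(o, p) = -4*p/3
f = 183206 (f = -6352 + 189558 = 183206)
n(r) = -104*r (n(r) = -4*r/3*78 = -104*r)
f - n(C(-8)) = 183206 - (-104) = 183206 - 1*(-104) = 183206 + 104 = 183310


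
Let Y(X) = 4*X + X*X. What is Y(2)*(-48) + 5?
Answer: -571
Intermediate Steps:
Y(X) = X² + 4*X (Y(X) = 4*X + X² = X² + 4*X)
Y(2)*(-48) + 5 = (2*(4 + 2))*(-48) + 5 = (2*6)*(-48) + 5 = 12*(-48) + 5 = -576 + 5 = -571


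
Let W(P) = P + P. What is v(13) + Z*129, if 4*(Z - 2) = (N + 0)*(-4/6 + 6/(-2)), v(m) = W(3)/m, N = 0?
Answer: 3360/13 ≈ 258.46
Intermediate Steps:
W(P) = 2*P
v(m) = 6/m (v(m) = (2*3)/m = 6/m)
Z = 2 (Z = 2 + ((0 + 0)*(-4/6 + 6/(-2)))/4 = 2 + (0*(-4*⅙ + 6*(-½)))/4 = 2 + (0*(-⅔ - 3))/4 = 2 + (0*(-11/3))/4 = 2 + (¼)*0 = 2 + 0 = 2)
v(13) + Z*129 = 6/13 + 2*129 = 6*(1/13) + 258 = 6/13 + 258 = 3360/13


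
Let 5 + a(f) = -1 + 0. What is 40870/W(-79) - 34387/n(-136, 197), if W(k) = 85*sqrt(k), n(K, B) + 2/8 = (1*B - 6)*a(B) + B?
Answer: 137548/3797 - 8174*I*sqrt(79)/1343 ≈ 36.225 - 54.097*I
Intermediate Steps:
a(f) = -6 (a(f) = -5 + (-1 + 0) = -5 - 1 = -6)
n(K, B) = 143/4 - 5*B (n(K, B) = -1/4 + ((1*B - 6)*(-6) + B) = -1/4 + ((B - 6)*(-6) + B) = -1/4 + ((-6 + B)*(-6) + B) = -1/4 + ((36 - 6*B) + B) = -1/4 + (36 - 5*B) = 143/4 - 5*B)
40870/W(-79) - 34387/n(-136, 197) = 40870/((85*sqrt(-79))) - 34387/(143/4 - 5*197) = 40870/((85*(I*sqrt(79)))) - 34387/(143/4 - 985) = 40870/((85*I*sqrt(79))) - 34387/(-3797/4) = 40870*(-I*sqrt(79)/6715) - 34387*(-4/3797) = -8174*I*sqrt(79)/1343 + 137548/3797 = 137548/3797 - 8174*I*sqrt(79)/1343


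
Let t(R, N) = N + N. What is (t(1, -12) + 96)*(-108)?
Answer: -7776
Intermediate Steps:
t(R, N) = 2*N
(t(1, -12) + 96)*(-108) = (2*(-12) + 96)*(-108) = (-24 + 96)*(-108) = 72*(-108) = -7776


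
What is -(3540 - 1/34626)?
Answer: -122576039/34626 ≈ -3540.0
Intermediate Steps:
-(3540 - 1/34626) = -1*122576039/34626 = -122576039/34626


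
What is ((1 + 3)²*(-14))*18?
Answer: -4032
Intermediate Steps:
((1 + 3)²*(-14))*18 = (4²*(-14))*18 = (16*(-14))*18 = -224*18 = -4032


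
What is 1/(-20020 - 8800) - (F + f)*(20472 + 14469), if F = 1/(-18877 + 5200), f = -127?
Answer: 583046066644641/131390380 ≈ 4.4375e+6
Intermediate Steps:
F = -1/13677 (F = 1/(-13677) = -1/13677 ≈ -7.3115e-5)
1/(-20020 - 8800) - (F + f)*(20472 + 14469) = 1/(-20020 - 8800) - (-1/13677 - 127)*(20472 + 14469) = 1/(-28820) - (-1736980)*34941/13677 = -1/28820 - 1*(-20230606060/4559) = -1/28820 + 20230606060/4559 = 583046066644641/131390380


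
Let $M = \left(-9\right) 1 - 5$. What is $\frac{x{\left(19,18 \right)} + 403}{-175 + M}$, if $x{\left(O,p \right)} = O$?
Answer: $- \frac{422}{189} \approx -2.2328$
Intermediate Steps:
$M = -14$ ($M = -9 - 5 = -14$)
$\frac{x{\left(19,18 \right)} + 403}{-175 + M} = \frac{19 + 403}{-175 - 14} = \frac{422}{-189} = 422 \left(- \frac{1}{189}\right) = - \frac{422}{189}$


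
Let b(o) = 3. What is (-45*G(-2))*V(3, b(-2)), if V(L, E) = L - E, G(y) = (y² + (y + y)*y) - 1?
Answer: 0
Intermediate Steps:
G(y) = -1 + 3*y² (G(y) = (y² + (2*y)*y) - 1 = (y² + 2*y²) - 1 = 3*y² - 1 = -1 + 3*y²)
(-45*G(-2))*V(3, b(-2)) = (-45*(-1 + 3*(-2)²))*(3 - 1*3) = (-45*(-1 + 3*4))*(3 - 3) = -45*(-1 + 12)*0 = -45*11*0 = -495*0 = 0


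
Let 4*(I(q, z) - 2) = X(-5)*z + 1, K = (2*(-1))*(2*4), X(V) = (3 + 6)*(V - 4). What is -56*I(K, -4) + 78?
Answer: -4584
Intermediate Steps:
X(V) = -36 + 9*V (X(V) = 9*(-4 + V) = -36 + 9*V)
K = -16 (K = -2*8 = -16)
I(q, z) = 9/4 - 81*z/4 (I(q, z) = 2 + ((-36 + 9*(-5))*z + 1)/4 = 2 + ((-36 - 45)*z + 1)/4 = 2 + (-81*z + 1)/4 = 2 + (1 - 81*z)/4 = 2 + (¼ - 81*z/4) = 9/4 - 81*z/4)
-56*I(K, -4) + 78 = -56*(9/4 - 81/4*(-4)) + 78 = -56*(9/4 + 81) + 78 = -56*333/4 + 78 = -4662 + 78 = -4584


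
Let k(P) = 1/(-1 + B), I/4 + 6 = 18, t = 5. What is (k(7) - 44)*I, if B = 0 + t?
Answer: -2100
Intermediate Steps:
B = 5 (B = 0 + 5 = 5)
I = 48 (I = -24 + 4*18 = -24 + 72 = 48)
k(P) = ¼ (k(P) = 1/(-1 + 5) = 1/4 = ¼)
(k(7) - 44)*I = (¼ - 44)*48 = -175/4*48 = -2100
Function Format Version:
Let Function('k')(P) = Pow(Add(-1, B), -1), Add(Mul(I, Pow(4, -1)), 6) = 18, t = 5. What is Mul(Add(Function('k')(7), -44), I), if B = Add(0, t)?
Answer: -2100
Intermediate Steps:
B = 5 (B = Add(0, 5) = 5)
I = 48 (I = Add(-24, Mul(4, 18)) = Add(-24, 72) = 48)
Function('k')(P) = Rational(1, 4) (Function('k')(P) = Pow(Add(-1, 5), -1) = Pow(4, -1) = Rational(1, 4))
Mul(Add(Function('k')(7), -44), I) = Mul(Add(Rational(1, 4), -44), 48) = Mul(Rational(-175, 4), 48) = -2100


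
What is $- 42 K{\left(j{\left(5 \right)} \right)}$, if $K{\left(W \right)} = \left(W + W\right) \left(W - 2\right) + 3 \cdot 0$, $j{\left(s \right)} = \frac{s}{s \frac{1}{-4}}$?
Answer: $-2016$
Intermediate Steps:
$j{\left(s \right)} = -4$ ($j{\left(s \right)} = \frac{s}{s \left(- \frac{1}{4}\right)} = \frac{s}{\left(- \frac{1}{4}\right) s} = s \left(- \frac{4}{s}\right) = -4$)
$K{\left(W \right)} = 2 W \left(-2 + W\right)$ ($K{\left(W \right)} = 2 W \left(-2 + W\right) + 0 = 2 W \left(-2 + W\right)$)
$- 42 K{\left(j{\left(5 \right)} \right)} = - 42 \cdot 2 \left(-4\right) \left(-2 - 4\right) = - 42 \cdot 2 \left(-4\right) \left(-6\right) = \left(-42\right) 48 = -2016$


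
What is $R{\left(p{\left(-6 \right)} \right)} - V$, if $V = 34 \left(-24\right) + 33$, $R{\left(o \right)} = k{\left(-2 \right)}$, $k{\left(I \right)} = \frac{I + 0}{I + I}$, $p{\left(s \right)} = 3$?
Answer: $\frac{1567}{2} \approx 783.5$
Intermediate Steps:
$k{\left(I \right)} = \frac{1}{2}$ ($k{\left(I \right)} = \frac{I}{2 I} = I \frac{1}{2 I} = \frac{1}{2}$)
$R{\left(o \right)} = \frac{1}{2}$
$V = -783$ ($V = -816 + 33 = -783$)
$R{\left(p{\left(-6 \right)} \right)} - V = \frac{1}{2} - -783 = \frac{1}{2} + 783 = \frac{1567}{2}$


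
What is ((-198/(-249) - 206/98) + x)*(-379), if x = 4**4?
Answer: -392582223/4067 ≈ -96529.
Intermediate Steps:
x = 256
((-198/(-249) - 206/98) + x)*(-379) = ((-198/(-249) - 206/98) + 256)*(-379) = ((-198*(-1/249) - 206*1/98) + 256)*(-379) = ((66/83 - 103/49) + 256)*(-379) = (-5315/4067 + 256)*(-379) = (1035837/4067)*(-379) = -392582223/4067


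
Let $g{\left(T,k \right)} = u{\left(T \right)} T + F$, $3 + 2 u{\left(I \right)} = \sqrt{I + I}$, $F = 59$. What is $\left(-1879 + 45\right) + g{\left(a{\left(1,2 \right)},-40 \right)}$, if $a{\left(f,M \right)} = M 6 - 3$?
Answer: $- \frac{3577}{2} + \frac{27 \sqrt{2}}{2} \approx -1769.4$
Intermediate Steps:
$u{\left(I \right)} = - \frac{3}{2} + \frac{\sqrt{2} \sqrt{I}}{2}$ ($u{\left(I \right)} = - \frac{3}{2} + \frac{\sqrt{I + I}}{2} = - \frac{3}{2} + \frac{\sqrt{2 I}}{2} = - \frac{3}{2} + \frac{\sqrt{2} \sqrt{I}}{2}$)
$a{\left(f,M \right)} = -3 + 6 M$ ($a{\left(f,M \right)} = 6 M - 3 = -3 + 6 M$)
$g{\left(T,k \right)} = 59 + T \left(- \frac{3}{2} + \frac{\sqrt{2} \sqrt{T}}{2}\right)$ ($g{\left(T,k \right)} = \left(- \frac{3}{2} + \frac{\sqrt{2} \sqrt{T}}{2}\right) T + 59 = T \left(- \frac{3}{2} + \frac{\sqrt{2} \sqrt{T}}{2}\right) + 59 = 59 + T \left(- \frac{3}{2} + \frac{\sqrt{2} \sqrt{T}}{2}\right)$)
$\left(-1879 + 45\right) + g{\left(a{\left(1,2 \right)},-40 \right)} = \left(-1879 + 45\right) + \left(59 + \frac{\left(-3 + 6 \cdot 2\right) \left(-3 + \sqrt{2} \sqrt{-3 + 6 \cdot 2}\right)}{2}\right) = -1834 + \left(59 + \frac{\left(-3 + 12\right) \left(-3 + \sqrt{2} \sqrt{-3 + 12}\right)}{2}\right) = -1834 + \left(59 + \frac{1}{2} \cdot 9 \left(-3 + \sqrt{2} \sqrt{9}\right)\right) = -1834 + \left(59 + \frac{1}{2} \cdot 9 \left(-3 + \sqrt{2} \cdot 3\right)\right) = -1834 + \left(59 + \frac{1}{2} \cdot 9 \left(-3 + 3 \sqrt{2}\right)\right) = -1834 + \left(59 - \left(\frac{27}{2} - \frac{27 \sqrt{2}}{2}\right)\right) = -1834 + \left(\frac{91}{2} + \frac{27 \sqrt{2}}{2}\right) = - \frac{3577}{2} + \frac{27 \sqrt{2}}{2}$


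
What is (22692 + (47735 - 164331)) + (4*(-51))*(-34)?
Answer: -86968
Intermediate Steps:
(22692 + (47735 - 164331)) + (4*(-51))*(-34) = (22692 - 116596) - 204*(-34) = -93904 + 6936 = -86968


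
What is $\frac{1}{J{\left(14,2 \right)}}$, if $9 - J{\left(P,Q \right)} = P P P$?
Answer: $- \frac{1}{2735} \approx -0.00036563$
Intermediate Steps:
$J{\left(P,Q \right)} = 9 - P^{3}$ ($J{\left(P,Q \right)} = 9 - P P P = 9 - P^{2} P = 9 - P^{3}$)
$\frac{1}{J{\left(14,2 \right)}} = \frac{1}{9 - 14^{3}} = \frac{1}{9 - 2744} = \frac{1}{-2735} = - \frac{1}{2735}$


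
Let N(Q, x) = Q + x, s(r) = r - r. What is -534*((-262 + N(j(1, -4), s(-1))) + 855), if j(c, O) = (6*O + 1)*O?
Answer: -365790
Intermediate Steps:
s(r) = 0
j(c, O) = O*(1 + 6*O) (j(c, O) = (1 + 6*O)*O = O*(1 + 6*O))
-534*((-262 + N(j(1, -4), s(-1))) + 855) = -534*((-262 + (-4*(1 + 6*(-4)) + 0)) + 855) = -534*((-262 + (-4*(1 - 24) + 0)) + 855) = -534*((-262 + (-4*(-23) + 0)) + 855) = -534*((-262 + (92 + 0)) + 855) = -534*((-262 + 92) + 855) = -534*(-170 + 855) = -534*685 = -365790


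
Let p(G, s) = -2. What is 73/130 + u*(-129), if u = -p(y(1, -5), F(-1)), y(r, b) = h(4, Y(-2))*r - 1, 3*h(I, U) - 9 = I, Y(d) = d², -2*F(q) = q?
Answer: -33467/130 ≈ -257.44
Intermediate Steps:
F(q) = -q/2
h(I, U) = 3 + I/3
y(r, b) = -1 + 13*r/3 (y(r, b) = (3 + (⅓)*4)*r - 1 = (3 + 4/3)*r - 1 = 13*r/3 - 1 = -1 + 13*r/3)
u = 2 (u = -1*(-2) = 2)
73/130 + u*(-129) = 73/130 + 2*(-129) = 73*(1/130) - 258 = 73/130 - 258 = -33467/130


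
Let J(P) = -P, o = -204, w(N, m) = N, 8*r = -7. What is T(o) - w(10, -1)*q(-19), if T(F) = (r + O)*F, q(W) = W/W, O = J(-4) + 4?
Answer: -2927/2 ≈ -1463.5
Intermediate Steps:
r = -7/8 (r = (⅛)*(-7) = -7/8 ≈ -0.87500)
O = 8 (O = -1*(-4) + 4 = 4 + 4 = 8)
q(W) = 1
T(F) = 57*F/8 (T(F) = (-7/8 + 8)*F = 57*F/8)
T(o) - w(10, -1)*q(-19) = (57/8)*(-204) - 10 = -2907/2 - 1*10 = -2907/2 - 10 = -2927/2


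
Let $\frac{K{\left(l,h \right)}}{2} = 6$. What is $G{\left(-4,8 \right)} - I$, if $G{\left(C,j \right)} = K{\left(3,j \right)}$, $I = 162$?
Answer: $-150$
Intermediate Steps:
$K{\left(l,h \right)} = 12$ ($K{\left(l,h \right)} = 2 \cdot 6 = 12$)
$G{\left(C,j \right)} = 12$
$G{\left(-4,8 \right)} - I = 12 - 162 = -150$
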